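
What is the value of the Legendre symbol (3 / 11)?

1

Reciprocity: 3 ≡ 3 and 11 ≡ 3 (mod 4), so (3/11) = −(11/3).
Reduce top mod 3: now compute (2/3).
Pull out 2: since 3 ≡ 3 (mod 8), (2/3) = -1.
Reached (1/3) = 1. Collecting the sign flips along the way, the symbol is +1.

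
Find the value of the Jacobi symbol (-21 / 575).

1

First reduce: -21 ≡ 554 (mod 575).
Pull out 2: since 575 ≡ 7 (mod 8), (2/575) = +1.
Reciprocity: 277 ≡ 1 and 575 ≡ 3 (mod 4), so (277/575) = +(575/277).
Reduce top mod 277: now compute (21/277).
Reciprocity: 21 ≡ 1 and 277 ≡ 1 (mod 4), so (21/277) = +(277/21).
Reduce top mod 21: now compute (4/21).
Pull out 2^2: since 21 ≡ 5 (mod 8), (2/21) = -1, so (2/21)^2 = +1.
Reached (1/21) = 1. Collecting the sign flips along the way, the symbol is +1.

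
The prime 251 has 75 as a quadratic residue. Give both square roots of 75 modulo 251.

Since 251 ≡ 3 (mod 4), a square root of 75 is 75^((251+1)/4) = 75^63 mod 251.
Repeated squaring: 75^2≡103, 75^4≡67, 75^8≡222, 75^16≡88, 75^32≡214 (mod 251).
75^63 = 75^(32+16+8+4+2+1) ≡ 122 (mod 251).
Check: 122² = 14884 ≡ 75 (mod 251). The two roots are 122 and 129.

122, 129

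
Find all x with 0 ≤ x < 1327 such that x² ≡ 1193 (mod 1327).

446, 881

Since 1327 ≡ 3 (mod 4), a square root of 1193 is 1193^((1327+1)/4) = 1193^332 mod 1327.
Repeated squaring: 1193^2≡705, 1193^4≡727, 1193^8≡383, 1193^16≡719, 1193^32≡758, 1193^64≡1300, 1193^128≡729, 1193^256≡641 (mod 1327).
1193^332 = 1193^(256+64+8+4) ≡ 881 (mod 1327).
Check: 881² = 776161 ≡ 1193 (mod 1327). The two roots are 446 and 881.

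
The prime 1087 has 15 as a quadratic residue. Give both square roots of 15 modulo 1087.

Since 1087 ≡ 3 (mod 4), a square root of 15 is 15^((1087+1)/4) = 15^272 mod 1087.
Repeated squaring: 15^2≡225, 15^4≡623, 15^8≡70, 15^16≡552, 15^32≡344, 15^64≡940, 15^128≡956, 15^256≡856 (mod 1087).
15^272 = 15^(256+16) ≡ 754 (mod 1087).
Check: 754² = 568516 ≡ 15 (mod 1087). The two roots are 333 and 754.

333, 754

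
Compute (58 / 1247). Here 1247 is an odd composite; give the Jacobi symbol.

0

Pull out 2: since 1247 ≡ 7 (mod 8), (2/1247) = +1.
Reciprocity: 29 ≡ 1 and 1247 ≡ 3 (mod 4), so (29/1247) = +(1247/29).
Reduce top mod 29: now compute (0/29).
Top reduces to 0: gcd > 1, so the symbol is 0.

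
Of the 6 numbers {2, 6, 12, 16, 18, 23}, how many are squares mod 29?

(2/29) = -1 → non-residue.
(6/29) = +1 → QR.
(12/29) = -1 → non-residue.
(16/29) = +1 → QR.
(18/29) = -1 → non-residue.
(23/29) = +1 → QR.
Total quadratic residues among the 6: 3.

3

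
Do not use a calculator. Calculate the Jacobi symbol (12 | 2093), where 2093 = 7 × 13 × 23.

-1

Pull out 2^2: since 2093 ≡ 5 (mod 8), (2/2093) = -1, so (2/2093)^2 = +1.
Reciprocity: 3 ≡ 3 and 2093 ≡ 1 (mod 4), so (3/2093) = +(2093/3).
Reduce top mod 3: now compute (2/3).
Pull out 2: since 3 ≡ 3 (mod 8), (2/3) = -1.
Reached (1/3) = 1. Collecting the sign flips along the way, the symbol is -1.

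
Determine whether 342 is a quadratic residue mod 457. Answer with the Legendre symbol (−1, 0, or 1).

1

Pull out 2: since 457 ≡ 1 (mod 8), (2/457) = +1.
Reciprocity: 171 ≡ 3 and 457 ≡ 1 (mod 4), so (171/457) = +(457/171).
Reduce top mod 171: now compute (115/171).
Reciprocity: 115 ≡ 3 and 171 ≡ 3 (mod 4), so (115/171) = −(171/115).
Reduce top mod 115: now compute (56/115).
Pull out 2^3: since 115 ≡ 3 (mod 8), (2/115) = -1, so (2/115)^3 = -1.
Reciprocity: 7 ≡ 3 and 115 ≡ 3 (mod 4), so (7/115) = −(115/7).
Reduce top mod 7: now compute (3/7).
Reciprocity: 3 ≡ 3 and 7 ≡ 3 (mod 4), so (3/7) = −(7/3).
Reduce top mod 3: now compute (1/3).
Reached (1/3) = 1. Collecting the sign flips along the way, the symbol is +1.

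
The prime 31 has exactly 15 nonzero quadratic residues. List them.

1,2,4,5,7,8,9,10,14,16,18,19,20,25,28

Square k = 1,…,15 (k and 31−k give the same square):
1²=1, 2²=4, 3²=9, 4²=16, 5²=25, 6²≡5, 7²≡18, 8²≡2, 9²≡19, 10²≡7, 11²≡28, 12²≡20, 13²≡14, 14²≡10, 15²≡8 (mod 31).
So the quadratic residues mod 31 are {1, 2, 4, 5, 7, 8, 9, 10, 14, 16, 18, 19, 20, 25, 28}.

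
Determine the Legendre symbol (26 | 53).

-1

Euler's criterion: (26/53) ≡ 26^26 (mod 53).
26^2 ≡ 40 (mod 53)
26^4 ≡ 10 (mod 53)
26^8 ≡ 47 (mod 53)
26^16 ≡ 36 (mod 53)
26^26 = 26^(16+8+2) ≡ 52 (mod 53).
Result is 52 ≡ −1, so (26/53) = −1.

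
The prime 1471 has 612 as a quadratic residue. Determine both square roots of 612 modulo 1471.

Since 1471 ≡ 3 (mod 4), a square root of 612 is 612^((1471+1)/4) = 612^368 mod 1471.
Repeated squaring: 612^2≡910, 612^4≡1398, 612^8≡916, 612^16≡586, 612^32≡653, 612^64≡1290, 612^128≡399, 612^256≡333 (mod 1471).
612^368 = 612^(256+64+32+16) ≡ 169 (mod 1471).
Check: 169² = 28561 ≡ 612 (mod 1471). The two roots are 169 and 1302.

169, 1302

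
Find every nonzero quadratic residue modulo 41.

1,2,4,5,8,9,10,16,18,20,21,23,25,31,32,33,36,37,39,40

Square k = 1,…,20 (k and 41−k give the same square):
1²=1, 2²=4, 3²=9, 4²=16, 5²=25, 6²=36, 7²≡8, 8²≡23, 9²≡40, 10²≡18, 11²≡39, 12²≡21, 13²≡5, 14²≡32, 15²≡20, 16²≡10, 17²≡2, 18²≡37, 19²≡33, 20²≡31 (mod 41).
So the quadratic residues mod 41 are {1, 2, 4, 5, 8, 9, 10, 16, 18, 20, 21, 23, 25, 31, 32, 33, 36, 37, 39, 40}.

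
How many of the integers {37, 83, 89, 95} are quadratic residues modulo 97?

2

(37/97) = -1 → non-residue.
(83/97) = -1 → non-residue.
(89/97) = +1 → QR.
(95/97) = +1 → QR.
Total quadratic residues among the 4: 2.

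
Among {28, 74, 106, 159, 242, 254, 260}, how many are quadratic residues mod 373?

3

(28/373) = +1 → QR.
(74/373) = -1 → non-residue.
(106/373) = +1 → QR.
(159/373) = -1 → non-residue.
(242/373) = -1 → non-residue.
(254/373) = +1 → QR.
(260/373) = -1 → non-residue.
Total quadratic residues among the 7: 3.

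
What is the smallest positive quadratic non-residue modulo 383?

(2/383) = +1, so 2 is a residue.
(3/383) = +1, so 3 is a residue.
(4/383) = +1, so 4 is a residue.
(5/383) = −1, so 5 is the smallest positive non-residue mod 383.

5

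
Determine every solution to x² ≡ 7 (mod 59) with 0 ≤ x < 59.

Since 59 ≡ 3 (mod 4), a square root of 7 is 7^((59+1)/4) = 7^15 mod 59.
Repeated squaring: 7^2≡49, 7^4≡41, 7^8≡29 (mod 59).
7^15 = 7^(8+4+2+1) ≡ 19 (mod 59).
Check: 19² = 361 ≡ 7 (mod 59). The two roots are 19 and 40.

19, 40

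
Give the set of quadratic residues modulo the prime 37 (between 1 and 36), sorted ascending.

1,3,4,7,9,10,11,12,16,21,25,26,27,28,30,33,34,36

Square k = 1,…,18 (k and 37−k give the same square):
1²=1, 2²=4, 3²=9, 4²=16, 5²=25, 6²=36, 7²≡12, 8²≡27, 9²≡7, 10²≡26, 11²≡10, 12²≡33, 13²≡21, 14²≡11, 15²≡3, 16²≡34, 17²≡30, 18²≡28 (mod 37).
So the quadratic residues mod 37 are {1, 3, 4, 7, 9, 10, 11, 12, 16, 21, 25, 26, 27, 28, 30, 33, 34, 36}.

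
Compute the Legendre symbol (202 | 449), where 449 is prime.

1

Pull out 2: since 449 ≡ 1 (mod 8), (2/449) = +1.
Reciprocity: 101 ≡ 1 and 449 ≡ 1 (mod 4), so (101/449) = +(449/101).
Reduce top mod 101: now compute (45/101).
Reciprocity: 45 ≡ 1 and 101 ≡ 1 (mod 4), so (45/101) = +(101/45).
Reduce top mod 45: now compute (11/45).
Reciprocity: 11 ≡ 3 and 45 ≡ 1 (mod 4), so (11/45) = +(45/11).
Reduce top mod 11: now compute (1/11).
Reached (1/11) = 1. Collecting the sign flips along the way, the symbol is +1.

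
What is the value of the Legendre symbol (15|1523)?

Reciprocity: 15 ≡ 3 and 1523 ≡ 3 (mod 4), so (15/1523) = −(1523/15).
Reduce top mod 15: now compute (8/15).
Pull out 2^3: since 15 ≡ 7 (mod 8), (2/15) = +1, so (2/15)^3 = +1.
Reached (1/15) = 1. Collecting the sign flips along the way, the symbol is -1.

-1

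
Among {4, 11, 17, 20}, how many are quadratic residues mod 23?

1

(4/23) = +1 → QR.
(11/23) = -1 → non-residue.
(17/23) = -1 → non-residue.
(20/23) = -1 → non-residue.
Total quadratic residues among the 4: 1.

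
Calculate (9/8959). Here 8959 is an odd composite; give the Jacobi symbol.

1

Reciprocity: 9 ≡ 1 and 8959 ≡ 3 (mod 4), so (9/8959) = +(8959/9).
Reduce top mod 9: now compute (4/9).
Pull out 2^2: since 9 ≡ 1 (mod 8), (2/9) = +1, so (2/9)^2 = +1.
Reached (1/9) = 1. Collecting the sign flips along the way, the symbol is +1.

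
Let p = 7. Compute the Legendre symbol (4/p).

1

Euler's criterion: (4/7) ≡ 4^3 (mod 7).
4^2 ≡ 2 (mod 7)
4^3 = 4^(2+1) ≡ 1 (mod 7).
Result is 1, so (4/7) = 1.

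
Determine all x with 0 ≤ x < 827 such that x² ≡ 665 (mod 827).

271, 556

Since 827 ≡ 3 (mod 4), a square root of 665 is 665^((827+1)/4) = 665^207 mod 827.
Repeated squaring: 665^2≡607, 665^4≡434, 665^8≡627, 665^16≡304, 665^32≡619, 665^64≡260, 665^128≡613 (mod 827).
665^207 = 665^(128+64+8+4+2+1) ≡ 556 (mod 827).
Check: 556² = 309136 ≡ 665 (mod 827). The two roots are 271 and 556.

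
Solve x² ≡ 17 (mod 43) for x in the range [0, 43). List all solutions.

Since 43 ≡ 3 (mod 4), a square root of 17 is 17^((43+1)/4) = 17^11 mod 43.
Repeated squaring: 17^2≡31, 17^4≡15, 17^8≡10 (mod 43).
17^11 = 17^(8+2+1) ≡ 24 (mod 43).
Check: 24² = 576 ≡ 17 (mod 43). The two roots are 19 and 24.

19, 24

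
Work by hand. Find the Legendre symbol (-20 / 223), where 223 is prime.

First reduce: -20 ≡ 203 (mod 223).
Reciprocity: 203 ≡ 3 and 223 ≡ 3 (mod 4), so (203/223) = −(223/203).
Reduce top mod 203: now compute (20/203).
Pull out 2^2: since 203 ≡ 3 (mod 8), (2/203) = -1, so (2/203)^2 = +1.
Reciprocity: 5 ≡ 1 and 203 ≡ 3 (mod 4), so (5/203) = +(203/5).
Reduce top mod 5: now compute (3/5).
Reciprocity: 3 ≡ 3 and 5 ≡ 1 (mod 4), so (3/5) = +(5/3).
Reduce top mod 3: now compute (2/3).
Pull out 2: since 3 ≡ 3 (mod 8), (2/3) = -1.
Reached (1/3) = 1. Collecting the sign flips along the way, the symbol is +1.

1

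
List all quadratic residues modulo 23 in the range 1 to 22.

Square k = 1,…,11 (k and 23−k give the same square):
1²=1, 2²=4, 3²=9, 4²=16, 5²≡2, 6²≡13, 7²≡3, 8²≡18, 9²≡12, 10²≡8, 11²≡6 (mod 23).
So the quadratic residues mod 23 are {1, 2, 3, 4, 6, 8, 9, 12, 13, 16, 18}.

1, 2, 3, 4, 6, 8, 9, 12, 13, 16, 18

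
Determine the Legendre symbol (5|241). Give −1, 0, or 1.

Reciprocity: 5 ≡ 1 and 241 ≡ 1 (mod 4), so (5/241) = +(241/5).
Reduce top mod 5: now compute (1/5).
Reached (1/5) = 1. Collecting the sign flips along the way, the symbol is +1.

1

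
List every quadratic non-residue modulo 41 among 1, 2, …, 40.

Square k = 1,…,20 (k and 41−k give the same square):
1²=1, 2²=4, 3²=9, 4²=16, 5²=25, 6²=36, 7²≡8, 8²≡23, 9²≡40, 10²≡18, 11²≡39, 12²≡21, 13²≡5, 14²≡32, 15²≡20, 16²≡10, 17²≡2, 18²≡37, 19²≡33, 20²≡31 (mod 41).
The residues are {1, 2, 4, 5, 8, 9, 10, 16, 18, 20, 21, 23, 25, 31, 32, 33, 36, 37, 39, 40}; the non-residues are the remaining 20 nonzero classes.

3,6,7,11,12,13,14,15,17,19,22,24,26,27,28,29,30,34,35,38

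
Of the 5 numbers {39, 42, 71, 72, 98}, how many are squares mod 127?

(39/127) = -1 → non-residue.
(42/127) = +1 → QR.
(71/127) = +1 → QR.
(72/127) = +1 → QR.
(98/127) = +1 → QR.
Total quadratic residues among the 5: 4.

4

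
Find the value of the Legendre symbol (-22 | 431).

First reduce: -22 ≡ 409 (mod 431).
Reciprocity: 409 ≡ 1 and 431 ≡ 3 (mod 4), so (409/431) = +(431/409).
Reduce top mod 409: now compute (22/409).
Pull out 2: since 409 ≡ 1 (mod 8), (2/409) = +1.
Reciprocity: 11 ≡ 3 and 409 ≡ 1 (mod 4), so (11/409) = +(409/11).
Reduce top mod 11: now compute (2/11).
Pull out 2: since 11 ≡ 3 (mod 8), (2/11) = -1.
Reached (1/11) = 1. Collecting the sign flips along the way, the symbol is -1.

-1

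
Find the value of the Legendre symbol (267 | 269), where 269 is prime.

-1

Euler's criterion: (267/269) ≡ 267^134 (mod 269).
267^2 ≡ 4 (mod 269)
267^4 ≡ 16 (mod 269)
267^8 ≡ 256 (mod 269)
267^16 ≡ 169 (mod 269)
267^32 ≡ 47 (mod 269)
267^64 ≡ 57 (mod 269)
267^128 ≡ 21 (mod 269)
267^134 = 267^(128+4+2) ≡ 268 (mod 269).
Result is 268 ≡ −1, so (267/269) = −1.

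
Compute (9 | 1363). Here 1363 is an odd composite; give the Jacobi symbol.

1

Reciprocity: 9 ≡ 1 and 1363 ≡ 3 (mod 4), so (9/1363) = +(1363/9).
Reduce top mod 9: now compute (4/9).
Pull out 2^2: since 9 ≡ 1 (mod 8), (2/9) = +1, so (2/9)^2 = +1.
Reached (1/9) = 1. Collecting the sign flips along the way, the symbol is +1.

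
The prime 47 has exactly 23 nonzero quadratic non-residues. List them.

5 10 11 13 15 19 20 22 23 26 29 30 31 33 35 38 39 40 41 43 44 45 46

Square k = 1,…,23 (k and 47−k give the same square):
1²=1, 2²=4, 3²=9, 4²=16, 5²=25, 6²=36, 7²≡2, 8²≡17, 9²≡34, 10²≡6, 11²≡27, 12²≡3, 13²≡28, 14²≡8, 15²≡37, 16²≡21, 17²≡7, 18²≡42, 19²≡32, 20²≡24, 21²≡18, 22²≡14, 23²≡12 (mod 47).
The residues are {1, 2, 3, 4, 6, 7, 8, 9, 12, 14, 16, 17, 18, 21, 24, 25, 27, 28, 32, 34, 36, 37, 42}; the non-residues are the remaining 23 nonzero classes.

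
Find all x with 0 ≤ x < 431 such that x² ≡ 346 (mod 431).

65, 366

Since 431 ≡ 3 (mod 4), a square root of 346 is 346^((431+1)/4) = 346^108 mod 431.
Repeated squaring: 346^2≡329, 346^4≡60, 346^8≡152, 346^16≡261, 346^32≡23, 346^64≡98 (mod 431).
346^108 = 346^(64+32+8+4) ≡ 366 (mod 431).
Check: 366² = 133956 ≡ 346 (mod 431). The two roots are 65 and 366.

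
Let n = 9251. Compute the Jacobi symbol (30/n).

Pull out 2: since 9251 ≡ 3 (mod 8), (2/9251) = -1.
Reciprocity: 15 ≡ 3 and 9251 ≡ 3 (mod 4), so (15/9251) = −(9251/15).
Reduce top mod 15: now compute (11/15).
Reciprocity: 11 ≡ 3 and 15 ≡ 3 (mod 4), so (11/15) = −(15/11).
Reduce top mod 11: now compute (4/11).
Pull out 2^2: since 11 ≡ 3 (mod 8), (2/11) = -1, so (2/11)^2 = +1.
Reached (1/11) = 1. Collecting the sign flips along the way, the symbol is -1.

-1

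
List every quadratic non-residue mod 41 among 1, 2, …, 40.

3 6 7 11 12 13 14 15 17 19 22 24 26 27 28 29 30 34 35 38

Square k = 1,…,20 (k and 41−k give the same square):
1²=1, 2²=4, 3²=9, 4²=16, 5²=25, 6²=36, 7²≡8, 8²≡23, 9²≡40, 10²≡18, 11²≡39, 12²≡21, 13²≡5, 14²≡32, 15²≡20, 16²≡10, 17²≡2, 18²≡37, 19²≡33, 20²≡31 (mod 41).
The residues are {1, 2, 4, 5, 8, 9, 10, 16, 18, 20, 21, 23, 25, 31, 32, 33, 36, 37, 39, 40}; the non-residues are the remaining 20 nonzero classes.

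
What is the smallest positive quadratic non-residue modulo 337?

5

(2/337) = +1, so 2 is a residue.
(3/337) = +1, so 3 is a residue.
(4/337) = +1, so 4 is a residue.
(5/337) = −1, so 5 is the smallest positive non-residue mod 337.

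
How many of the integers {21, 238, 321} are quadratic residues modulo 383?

(21/383) = +1 → QR.
(238/383) = +1 → QR.
(321/383) = -1 → non-residue.
Total quadratic residues among the 3: 2.

2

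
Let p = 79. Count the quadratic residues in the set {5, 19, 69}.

(5/79) = +1 → QR.
(19/79) = +1 → QR.
(69/79) = -1 → non-residue.
Total quadratic residues among the 3: 2.

2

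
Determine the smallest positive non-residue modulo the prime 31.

3

(2/31) = +1, so 2 is a residue.
(3/31) = −1, so 3 is the smallest positive non-residue mod 31.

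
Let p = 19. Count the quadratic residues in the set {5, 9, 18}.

2

(5/19) = +1 → QR.
(9/19) = +1 → QR.
(18/19) = -1 → non-residue.
Total quadratic residues among the 3: 2.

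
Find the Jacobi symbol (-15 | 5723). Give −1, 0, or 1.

First reduce: -15 ≡ 5708 (mod 5723).
Pull out 2^2: since 5723 ≡ 3 (mod 8), (2/5723) = -1, so (2/5723)^2 = +1.
Reciprocity: 1427 ≡ 3 and 5723 ≡ 3 (mod 4), so (1427/5723) = −(5723/1427).
Reduce top mod 1427: now compute (15/1427).
Reciprocity: 15 ≡ 3 and 1427 ≡ 3 (mod 4), so (15/1427) = −(1427/15).
Reduce top mod 15: now compute (2/15).
Pull out 2: since 15 ≡ 7 (mod 8), (2/15) = +1.
Reached (1/15) = 1. Collecting the sign flips along the way, the symbol is +1.

1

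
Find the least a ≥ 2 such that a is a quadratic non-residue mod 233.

3

(2/233) = +1, so 2 is a residue.
(3/233) = −1, so 3 is the smallest positive non-residue mod 233.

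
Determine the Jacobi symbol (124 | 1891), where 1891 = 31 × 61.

Pull out 2^2: since 1891 ≡ 3 (mod 8), (2/1891) = -1, so (2/1891)^2 = +1.
Reciprocity: 31 ≡ 3 and 1891 ≡ 3 (mod 4), so (31/1891) = −(1891/31).
Reduce top mod 31: now compute (0/31).
Top reduces to 0: gcd > 1, so the symbol is 0.

0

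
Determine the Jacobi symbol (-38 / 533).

First reduce: -38 ≡ 495 (mod 533).
Reciprocity: 495 ≡ 3 and 533 ≡ 1 (mod 4), so (495/533) = +(533/495).
Reduce top mod 495: now compute (38/495).
Pull out 2: since 495 ≡ 7 (mod 8), (2/495) = +1.
Reciprocity: 19 ≡ 3 and 495 ≡ 3 (mod 4), so (19/495) = −(495/19).
Reduce top mod 19: now compute (1/19).
Reached (1/19) = 1. Collecting the sign flips along the way, the symbol is -1.

-1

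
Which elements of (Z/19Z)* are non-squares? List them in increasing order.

2 3 8 10 12 13 14 15 18

Square k = 1,…,9 (k and 19−k give the same square):
1²=1, 2²=4, 3²=9, 4²=16, 5²≡6, 6²≡17, 7²≡11, 8²≡7, 9²≡5 (mod 19).
The residues are {1, 4, 5, 6, 7, 9, 11, 16, 17}; the non-residues are the remaining 9 nonzero classes.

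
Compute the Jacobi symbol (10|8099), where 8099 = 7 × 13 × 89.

-1

Pull out 2: since 8099 ≡ 3 (mod 8), (2/8099) = -1.
Reciprocity: 5 ≡ 1 and 8099 ≡ 3 (mod 4), so (5/8099) = +(8099/5).
Reduce top mod 5: now compute (4/5).
Pull out 2^2: since 5 ≡ 5 (mod 8), (2/5) = -1, so (2/5)^2 = +1.
Reached (1/5) = 1. Collecting the sign flips along the way, the symbol is -1.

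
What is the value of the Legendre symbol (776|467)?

-1

Euler's criterion: (776/467) ≡ 309^233 (mod 467).
309^2 ≡ 213 (mod 467)
309^4 ≡ 70 (mod 467)
309^8 ≡ 230 (mod 467)
309^16 ≡ 129 (mod 467)
309^32 ≡ 296 (mod 467)
309^64 ≡ 287 (mod 467)
309^128 ≡ 177 (mod 467)
309^233 = 309^(128+64+32+8+1) ≡ 466 (mod 467).
Result is 466 ≡ −1, so (776/467) = −1.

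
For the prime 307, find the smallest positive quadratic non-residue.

2

(2/307) = −1, so 2 is the smallest positive non-residue mod 307.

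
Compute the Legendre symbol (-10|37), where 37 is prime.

1

Euler's criterion: (-10/37) ≡ 27^18 (mod 37).
27^2 ≡ 26 (mod 37)
27^4 ≡ 10 (mod 37)
27^8 ≡ 26 (mod 37)
27^16 ≡ 10 (mod 37)
27^18 = 27^(16+2) ≡ 1 (mod 37).
Result is 1, so (-10/37) = 1.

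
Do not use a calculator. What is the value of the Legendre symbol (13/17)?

1

Reciprocity: 13 ≡ 1 and 17 ≡ 1 (mod 4), so (13/17) = +(17/13).
Reduce top mod 13: now compute (4/13).
Pull out 2^2: since 13 ≡ 5 (mod 8), (2/13) = -1, so (2/13)^2 = +1.
Reached (1/13) = 1. Collecting the sign flips along the way, the symbol is +1.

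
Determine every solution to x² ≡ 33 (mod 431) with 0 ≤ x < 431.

59, 372

Since 431 ≡ 3 (mod 4), a square root of 33 is 33^((431+1)/4) = 33^108 mod 431.
Repeated squaring: 33^2≡227, 33^4≡240, 33^8≡277, 33^16≡11, 33^32≡121, 33^64≡418 (mod 431).
33^108 = 33^(64+32+8+4) ≡ 59 (mod 431).
Check: 59² = 3481 ≡ 33 (mod 431). The two roots are 59 and 372.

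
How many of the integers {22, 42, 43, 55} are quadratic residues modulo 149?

2

(22/149) = +1 → QR.
(42/149) = +1 → QR.
(43/149) = -1 → non-residue.
(55/149) = -1 → non-residue.
Total quadratic residues among the 4: 2.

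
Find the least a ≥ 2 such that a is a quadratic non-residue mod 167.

(2/167) = +1, so 2 is a residue.
(3/167) = +1, so 3 is a residue.
(4/167) = +1, so 4 is a residue.
(5/167) = −1, so 5 is the smallest positive non-residue mod 167.

5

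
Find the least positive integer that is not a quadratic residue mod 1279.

(2/1279) = +1, so 2 is a residue.
(3/1279) = −1, so 3 is the smallest positive non-residue mod 1279.

3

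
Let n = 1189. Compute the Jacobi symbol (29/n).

Reciprocity: 29 ≡ 1 and 1189 ≡ 1 (mod 4), so (29/1189) = +(1189/29).
Reduce top mod 29: now compute (0/29).
Top reduces to 0: gcd > 1, so the symbol is 0.

0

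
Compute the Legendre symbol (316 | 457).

1

Euler's criterion: (316/457) ≡ 316^228 (mod 457).
316^2 ≡ 230 (mod 457)
316^4 ≡ 345 (mod 457)
316^8 ≡ 205 (mod 457)
316^16 ≡ 438 (mod 457)
316^32 ≡ 361 (mod 457)
316^64 ≡ 76 (mod 457)
316^128 ≡ 292 (mod 457)
316^228 = 316^(128+64+32+4) ≡ 1 (mod 457).
Result is 1, so (316/457) = 1.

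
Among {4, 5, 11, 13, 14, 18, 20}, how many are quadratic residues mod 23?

3

(4/23) = +1 → QR.
(5/23) = -1 → non-residue.
(11/23) = -1 → non-residue.
(13/23) = +1 → QR.
(14/23) = -1 → non-residue.
(18/23) = +1 → QR.
(20/23) = -1 → non-residue.
Total quadratic residues among the 7: 3.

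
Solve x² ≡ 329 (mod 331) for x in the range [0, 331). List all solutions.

Since 331 ≡ 3 (mod 4), a square root of 329 is 329^((331+1)/4) = 329^83 mod 331.
Repeated squaring: 329^2≡4, 329^4≡16, 329^8≡256, 329^16≡329, 329^32≡4, 329^64≡16 (mod 331).
329^83 = 329^(64+16+2+1) ≡ 256 (mod 331).
Check: 256² = 65536 ≡ 329 (mod 331). The two roots are 75 and 256.

75, 256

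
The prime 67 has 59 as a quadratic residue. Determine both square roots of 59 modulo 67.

27, 40

Since 67 ≡ 3 (mod 4), a square root of 59 is 59^((67+1)/4) = 59^17 mod 67.
Repeated squaring: 59^2≡64, 59^4≡9, 59^8≡14, 59^16≡62 (mod 67).
59^17 = 59^(16+1) ≡ 40 (mod 67).
Check: 40² = 1600 ≡ 59 (mod 67). The two roots are 27 and 40.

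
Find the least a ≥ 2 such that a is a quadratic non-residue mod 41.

(2/41) = +1, so 2 is a residue.
(3/41) = −1, so 3 is the smallest positive non-residue mod 41.

3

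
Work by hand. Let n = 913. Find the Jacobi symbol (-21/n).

First reduce: -21 ≡ 892 (mod 913).
Pull out 2^2: since 913 ≡ 1 (mod 8), (2/913) = +1, so (2/913)^2 = +1.
Reciprocity: 223 ≡ 3 and 913 ≡ 1 (mod 4), so (223/913) = +(913/223).
Reduce top mod 223: now compute (21/223).
Reciprocity: 21 ≡ 1 and 223 ≡ 3 (mod 4), so (21/223) = +(223/21).
Reduce top mod 21: now compute (13/21).
Reciprocity: 13 ≡ 1 and 21 ≡ 1 (mod 4), so (13/21) = +(21/13).
Reduce top mod 13: now compute (8/13).
Pull out 2^3: since 13 ≡ 5 (mod 8), (2/13) = -1, so (2/13)^3 = -1.
Reached (1/13) = 1. Collecting the sign flips along the way, the symbol is -1.

-1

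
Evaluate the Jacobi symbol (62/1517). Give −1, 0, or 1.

1

Pull out 2: since 1517 ≡ 5 (mod 8), (2/1517) = -1.
Reciprocity: 31 ≡ 3 and 1517 ≡ 1 (mod 4), so (31/1517) = +(1517/31).
Reduce top mod 31: now compute (29/31).
Reciprocity: 29 ≡ 1 and 31 ≡ 3 (mod 4), so (29/31) = +(31/29).
Reduce top mod 29: now compute (2/29).
Pull out 2: since 29 ≡ 5 (mod 8), (2/29) = -1.
Reached (1/29) = 1. Collecting the sign flips along the way, the symbol is +1.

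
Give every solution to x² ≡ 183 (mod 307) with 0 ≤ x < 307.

Since 307 ≡ 3 (mod 4), a square root of 183 is 183^((307+1)/4) = 183^77 mod 307.
Repeated squaring: 183^2≡26, 183^4≡62, 183^8≡160, 183^16≡119, 183^32≡39, 183^64≡293 (mod 307).
183^77 = 183^(64+8+4+1) ≡ 262 (mod 307).
Check: 262² = 68644 ≡ 183 (mod 307). The two roots are 45 and 262.

45, 262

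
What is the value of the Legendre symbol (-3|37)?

First reduce: -3 ≡ 34 (mod 37).
Pull out 2: since 37 ≡ 5 (mod 8), (2/37) = -1.
Reciprocity: 17 ≡ 1 and 37 ≡ 1 (mod 4), so (17/37) = +(37/17).
Reduce top mod 17: now compute (3/17).
Reciprocity: 3 ≡ 3 and 17 ≡ 1 (mod 4), so (3/17) = +(17/3).
Reduce top mod 3: now compute (2/3).
Pull out 2: since 3 ≡ 3 (mod 8), (2/3) = -1.
Reached (1/3) = 1. Collecting the sign flips along the way, the symbol is +1.

1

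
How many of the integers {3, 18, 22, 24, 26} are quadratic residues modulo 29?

2

(3/29) = -1 → non-residue.
(18/29) = -1 → non-residue.
(22/29) = +1 → QR.
(24/29) = +1 → QR.
(26/29) = -1 → non-residue.
Total quadratic residues among the 5: 2.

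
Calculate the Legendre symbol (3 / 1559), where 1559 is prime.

Reciprocity: 3 ≡ 3 and 1559 ≡ 3 (mod 4), so (3/1559) = −(1559/3).
Reduce top mod 3: now compute (2/3).
Pull out 2: since 3 ≡ 3 (mod 8), (2/3) = -1.
Reached (1/3) = 1. Collecting the sign flips along the way, the symbol is +1.

1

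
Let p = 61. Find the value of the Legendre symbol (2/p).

Pull out 2: since 61 ≡ 5 (mod 8), (2/61) = -1.
Reached (1/61) = 1. Collecting the sign flips along the way, the symbol is -1.

-1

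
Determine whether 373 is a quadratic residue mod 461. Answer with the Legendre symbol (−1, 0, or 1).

1

Reciprocity: 373 ≡ 1 and 461 ≡ 1 (mod 4), so (373/461) = +(461/373).
Reduce top mod 373: now compute (88/373).
Pull out 2^3: since 373 ≡ 5 (mod 8), (2/373) = -1, so (2/373)^3 = -1.
Reciprocity: 11 ≡ 3 and 373 ≡ 1 (mod 4), so (11/373) = +(373/11).
Reduce top mod 11: now compute (10/11).
Pull out 2: since 11 ≡ 3 (mod 8), (2/11) = -1.
Reciprocity: 5 ≡ 1 and 11 ≡ 3 (mod 4), so (5/11) = +(11/5).
Reduce top mod 5: now compute (1/5).
Reached (1/5) = 1. Collecting the sign flips along the way, the symbol is +1.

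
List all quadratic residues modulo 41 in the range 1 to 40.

1 2 4 5 8 9 10 16 18 20 21 23 25 31 32 33 36 37 39 40

Square k = 1,…,20 (k and 41−k give the same square):
1²=1, 2²=4, 3²=9, 4²=16, 5²=25, 6²=36, 7²≡8, 8²≡23, 9²≡40, 10²≡18, 11²≡39, 12²≡21, 13²≡5, 14²≡32, 15²≡20, 16²≡10, 17²≡2, 18²≡37, 19²≡33, 20²≡31 (mod 41).
So the quadratic residues mod 41 are {1, 2, 4, 5, 8, 9, 10, 16, 18, 20, 21, 23, 25, 31, 32, 33, 36, 37, 39, 40}.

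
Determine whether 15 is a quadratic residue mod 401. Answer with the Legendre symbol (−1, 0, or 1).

-1

Reciprocity: 15 ≡ 3 and 401 ≡ 1 (mod 4), so (15/401) = +(401/15).
Reduce top mod 15: now compute (11/15).
Reciprocity: 11 ≡ 3 and 15 ≡ 3 (mod 4), so (11/15) = −(15/11).
Reduce top mod 11: now compute (4/11).
Pull out 2^2: since 11 ≡ 3 (mod 8), (2/11) = -1, so (2/11)^2 = +1.
Reached (1/11) = 1. Collecting the sign flips along the way, the symbol is -1.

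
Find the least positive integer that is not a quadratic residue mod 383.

5

(2/383) = +1, so 2 is a residue.
(3/383) = +1, so 3 is a residue.
(4/383) = +1, so 4 is a residue.
(5/383) = −1, so 5 is the smallest positive non-residue mod 383.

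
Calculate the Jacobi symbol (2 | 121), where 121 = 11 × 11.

1

Pull out 2: since 121 ≡ 1 (mod 8), (2/121) = +1.
Reached (1/121) = 1. Collecting the sign flips along the way, the symbol is +1.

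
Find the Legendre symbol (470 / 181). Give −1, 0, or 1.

1

First reduce: 470 ≡ 108 (mod 181).
Pull out 2^2: since 181 ≡ 5 (mod 8), (2/181) = -1, so (2/181)^2 = +1.
Reciprocity: 27 ≡ 3 and 181 ≡ 1 (mod 4), so (27/181) = +(181/27).
Reduce top mod 27: now compute (19/27).
Reciprocity: 19 ≡ 3 and 27 ≡ 3 (mod 4), so (19/27) = −(27/19).
Reduce top mod 19: now compute (8/19).
Pull out 2^3: since 19 ≡ 3 (mod 8), (2/19) = -1, so (2/19)^3 = -1.
Reached (1/19) = 1. Collecting the sign flips along the way, the symbol is +1.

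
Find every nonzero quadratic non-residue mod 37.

Square k = 1,…,18 (k and 37−k give the same square):
1²=1, 2²=4, 3²=9, 4²=16, 5²=25, 6²=36, 7²≡12, 8²≡27, 9²≡7, 10²≡26, 11²≡10, 12²≡33, 13²≡21, 14²≡11, 15²≡3, 16²≡34, 17²≡30, 18²≡28 (mod 37).
The residues are {1, 3, 4, 7, 9, 10, 11, 12, 16, 21, 25, 26, 27, 28, 30, 33, 34, 36}; the non-residues are the remaining 18 nonzero classes.

2, 5, 6, 8, 13, 14, 15, 17, 18, 19, 20, 22, 23, 24, 29, 31, 32, 35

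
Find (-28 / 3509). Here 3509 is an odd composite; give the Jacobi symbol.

1

First reduce: -28 ≡ 3481 (mod 3509).
Reciprocity: 3481 ≡ 1 and 3509 ≡ 1 (mod 4), so (3481/3509) = +(3509/3481).
Reduce top mod 3481: now compute (28/3481).
Pull out 2^2: since 3481 ≡ 1 (mod 8), (2/3481) = +1, so (2/3481)^2 = +1.
Reciprocity: 7 ≡ 3 and 3481 ≡ 1 (mod 4), so (7/3481) = +(3481/7).
Reduce top mod 7: now compute (2/7).
Pull out 2: since 7 ≡ 7 (mod 8), (2/7) = +1.
Reached (1/7) = 1. Collecting the sign flips along the way, the symbol is +1.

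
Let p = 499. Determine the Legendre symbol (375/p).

Reciprocity: 375 ≡ 3 and 499 ≡ 3 (mod 4), so (375/499) = −(499/375).
Reduce top mod 375: now compute (124/375).
Pull out 2^2: since 375 ≡ 7 (mod 8), (2/375) = +1, so (2/375)^2 = +1.
Reciprocity: 31 ≡ 3 and 375 ≡ 3 (mod 4), so (31/375) = −(375/31).
Reduce top mod 31: now compute (3/31).
Reciprocity: 3 ≡ 3 and 31 ≡ 3 (mod 4), so (3/31) = −(31/3).
Reduce top mod 3: now compute (1/3).
Reached (1/3) = 1. Collecting the sign flips along the way, the symbol is -1.

-1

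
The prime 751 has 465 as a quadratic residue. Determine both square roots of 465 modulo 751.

312, 439

Since 751 ≡ 3 (mod 4), a square root of 465 is 465^((751+1)/4) = 465^188 mod 751.
Repeated squaring: 465^2≡688, 465^4≡214, 465^8≡736, 465^16≡225, 465^32≡308, 465^64≡238, 465^128≡319 (mod 751).
465^188 = 465^(128+32+16+8+4) ≡ 439 (mod 751).
Check: 439² = 192721 ≡ 465 (mod 751). The two roots are 312 and 439.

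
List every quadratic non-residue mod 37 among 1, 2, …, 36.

2,5,6,8,13,14,15,17,18,19,20,22,23,24,29,31,32,35

Square k = 1,…,18 (k and 37−k give the same square):
1²=1, 2²=4, 3²=9, 4²=16, 5²=25, 6²=36, 7²≡12, 8²≡27, 9²≡7, 10²≡26, 11²≡10, 12²≡33, 13²≡21, 14²≡11, 15²≡3, 16²≡34, 17²≡30, 18²≡28 (mod 37).
The residues are {1, 3, 4, 7, 9, 10, 11, 12, 16, 21, 25, 26, 27, 28, 30, 33, 34, 36}; the non-residues are the remaining 18 nonzero classes.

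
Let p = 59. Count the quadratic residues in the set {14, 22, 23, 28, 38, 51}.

(14/59) = -1 → non-residue.
(22/59) = +1 → QR.
(23/59) = -1 → non-residue.
(28/59) = +1 → QR.
(38/59) = -1 → non-residue.
(51/59) = +1 → QR.
Total quadratic residues among the 6: 3.

3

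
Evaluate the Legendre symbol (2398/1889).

-1

First reduce: 2398 ≡ 509 (mod 1889).
Reciprocity: 509 ≡ 1 and 1889 ≡ 1 (mod 4), so (509/1889) = +(1889/509).
Reduce top mod 509: now compute (362/509).
Pull out 2: since 509 ≡ 5 (mod 8), (2/509) = -1.
Reciprocity: 181 ≡ 1 and 509 ≡ 1 (mod 4), so (181/509) = +(509/181).
Reduce top mod 181: now compute (147/181).
Reciprocity: 147 ≡ 3 and 181 ≡ 1 (mod 4), so (147/181) = +(181/147).
Reduce top mod 147: now compute (34/147).
Pull out 2: since 147 ≡ 3 (mod 8), (2/147) = -1.
Reciprocity: 17 ≡ 1 and 147 ≡ 3 (mod 4), so (17/147) = +(147/17).
Reduce top mod 17: now compute (11/17).
Reciprocity: 11 ≡ 3 and 17 ≡ 1 (mod 4), so (11/17) = +(17/11).
Reduce top mod 11: now compute (6/11).
Pull out 2: since 11 ≡ 3 (mod 8), (2/11) = -1.
Reciprocity: 3 ≡ 3 and 11 ≡ 3 (mod 4), so (3/11) = −(11/3).
Reduce top mod 3: now compute (2/3).
Pull out 2: since 3 ≡ 3 (mod 8), (2/3) = -1.
Reached (1/3) = 1. Collecting the sign flips along the way, the symbol is -1.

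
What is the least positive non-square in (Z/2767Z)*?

(2/2767) = +1, so 2 is a residue.
(3/2767) = −1, so 3 is the smallest positive non-residue mod 2767.

3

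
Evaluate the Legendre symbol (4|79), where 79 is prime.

Euler's criterion: (4/79) ≡ 4^39 (mod 79).
4^2 ≡ 16 (mod 79)
4^4 ≡ 19 (mod 79)
4^8 ≡ 45 (mod 79)
4^16 ≡ 50 (mod 79)
4^32 ≡ 51 (mod 79)
4^39 = 4^(32+4+2+1) ≡ 1 (mod 79).
Result is 1, so (4/79) = 1.

1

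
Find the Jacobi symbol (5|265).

0

Reciprocity: 5 ≡ 1 and 265 ≡ 1 (mod 4), so (5/265) = +(265/5).
Reduce top mod 5: now compute (0/5).
Top reduces to 0: gcd > 1, so the symbol is 0.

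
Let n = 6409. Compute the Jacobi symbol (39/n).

0

Reciprocity: 39 ≡ 3 and 6409 ≡ 1 (mod 4), so (39/6409) = +(6409/39).
Reduce top mod 39: now compute (13/39).
Reciprocity: 13 ≡ 1 and 39 ≡ 3 (mod 4), so (13/39) = +(39/13).
Reduce top mod 13: now compute (0/13).
Top reduces to 0: gcd > 1, so the symbol is 0.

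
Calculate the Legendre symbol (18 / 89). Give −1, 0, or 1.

Pull out 2: since 89 ≡ 1 (mod 8), (2/89) = +1.
Reciprocity: 9 ≡ 1 and 89 ≡ 1 (mod 4), so (9/89) = +(89/9).
Reduce top mod 9: now compute (8/9).
Pull out 2^3: since 9 ≡ 1 (mod 8), (2/9) = +1, so (2/9)^3 = +1.
Reached (1/9) = 1. Collecting the sign flips along the way, the symbol is +1.

1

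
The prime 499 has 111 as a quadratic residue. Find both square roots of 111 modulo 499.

166, 333

Since 499 ≡ 3 (mod 4), a square root of 111 is 111^((499+1)/4) = 111^125 mod 499.
Repeated squaring: 111^2≡345, 111^4≡263, 111^8≡307, 111^16≡437, 111^32≡351, 111^64≡447 (mod 499).
111^125 = 111^(64+32+16+8+4+1) ≡ 166 (mod 499).
Check: 166² = 27556 ≡ 111 (mod 499). The two roots are 166 and 333.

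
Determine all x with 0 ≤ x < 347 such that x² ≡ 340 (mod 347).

Since 347 ≡ 3 (mod 4), a square root of 340 is 340^((347+1)/4) = 340^87 mod 347.
Repeated squaring: 340^2≡49, 340^4≡319, 340^8≡90, 340^16≡119, 340^32≡281, 340^64≡192 (mod 347).
340^87 = 340^(64+16+4+2+1) ≡ 149 (mod 347).
Check: 149² = 22201 ≡ 340 (mod 347). The two roots are 149 and 198.

149, 198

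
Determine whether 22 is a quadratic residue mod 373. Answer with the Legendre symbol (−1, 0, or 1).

1

Pull out 2: since 373 ≡ 5 (mod 8), (2/373) = -1.
Reciprocity: 11 ≡ 3 and 373 ≡ 1 (mod 4), so (11/373) = +(373/11).
Reduce top mod 11: now compute (10/11).
Pull out 2: since 11 ≡ 3 (mod 8), (2/11) = -1.
Reciprocity: 5 ≡ 1 and 11 ≡ 3 (mod 4), so (5/11) = +(11/5).
Reduce top mod 5: now compute (1/5).
Reached (1/5) = 1. Collecting the sign flips along the way, the symbol is +1.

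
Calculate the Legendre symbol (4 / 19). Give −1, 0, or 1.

1

Pull out 2^2: since 19 ≡ 3 (mod 8), (2/19) = -1, so (2/19)^2 = +1.
Reached (1/19) = 1. Collecting the sign flips along the way, the symbol is +1.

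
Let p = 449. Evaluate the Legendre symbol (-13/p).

First reduce: -13 ≡ 436 (mod 449).
Pull out 2^2: since 449 ≡ 1 (mod 8), (2/449) = +1, so (2/449)^2 = +1.
Reciprocity: 109 ≡ 1 and 449 ≡ 1 (mod 4), so (109/449) = +(449/109).
Reduce top mod 109: now compute (13/109).
Reciprocity: 13 ≡ 1 and 109 ≡ 1 (mod 4), so (13/109) = +(109/13).
Reduce top mod 13: now compute (5/13).
Reciprocity: 5 ≡ 1 and 13 ≡ 1 (mod 4), so (5/13) = +(13/5).
Reduce top mod 5: now compute (3/5).
Reciprocity: 3 ≡ 3 and 5 ≡ 1 (mod 4), so (3/5) = +(5/3).
Reduce top mod 3: now compute (2/3).
Pull out 2: since 3 ≡ 3 (mod 8), (2/3) = -1.
Reached (1/3) = 1. Collecting the sign flips along the way, the symbol is -1.

-1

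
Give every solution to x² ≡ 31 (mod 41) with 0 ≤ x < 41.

41 ≡ 1 (mod 4), so we find a root by search.
Trying successive values, 20² = 400 ≡ 31 (mod 41). The other root is 41 − 20 = 21.

20, 21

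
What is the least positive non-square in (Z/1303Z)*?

3

(2/1303) = +1, so 2 is a residue.
(3/1303) = −1, so 3 is the smallest positive non-residue mod 1303.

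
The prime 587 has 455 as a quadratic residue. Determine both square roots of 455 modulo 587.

Since 587 ≡ 3 (mod 4), a square root of 455 is 455^((587+1)/4) = 455^147 mod 587.
Repeated squaring: 455^2≡401, 455^4≡550, 455^8≡195, 455^16≡457, 455^32≡464, 455^64≡454, 455^128≡79 (mod 587).
455^147 = 455^(128+16+2+1) ≡ 332 (mod 587).
Check: 332² = 110224 ≡ 455 (mod 587). The two roots are 255 and 332.

255, 332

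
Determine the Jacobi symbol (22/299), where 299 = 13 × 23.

-1

Pull out 2: since 299 ≡ 3 (mod 8), (2/299) = -1.
Reciprocity: 11 ≡ 3 and 299 ≡ 3 (mod 4), so (11/299) = −(299/11).
Reduce top mod 11: now compute (2/11).
Pull out 2: since 11 ≡ 3 (mod 8), (2/11) = -1.
Reached (1/11) = 1. Collecting the sign flips along the way, the symbol is -1.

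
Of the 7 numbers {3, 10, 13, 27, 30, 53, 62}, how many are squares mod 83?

4

(3/83) = +1 → QR.
(10/83) = +1 → QR.
(13/83) = -1 → non-residue.
(27/83) = +1 → QR.
(30/83) = +1 → QR.
(53/83) = -1 → non-residue.
(62/83) = -1 → non-residue.
Total quadratic residues among the 7: 4.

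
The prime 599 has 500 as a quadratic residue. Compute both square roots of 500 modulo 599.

109, 490

Since 599 ≡ 3 (mod 4), a square root of 500 is 500^((599+1)/4) = 500^150 mod 599.
Repeated squaring: 500^2≡217, 500^4≡367, 500^8≡513, 500^16≡208, 500^32≡136, 500^64≡526, 500^128≡537 (mod 599).
500^150 = 500^(128+16+4+2) ≡ 490 (mod 599).
Check: 490² = 240100 ≡ 500 (mod 599). The two roots are 109 and 490.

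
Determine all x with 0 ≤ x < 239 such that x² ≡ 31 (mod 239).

105, 134

Since 239 ≡ 3 (mod 4), a square root of 31 is 31^((239+1)/4) = 31^60 mod 239.
Repeated squaring: 31^2≡5, 31^4≡25, 31^8≡147, 31^16≡99, 31^32≡2 (mod 239).
31^60 = 31^(32+16+8+4) ≡ 134 (mod 239).
Check: 134² = 17956 ≡ 31 (mod 239). The two roots are 105 and 134.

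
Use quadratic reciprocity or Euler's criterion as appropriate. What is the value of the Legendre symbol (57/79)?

-1

Euler's criterion: (57/79) ≡ 57^39 (mod 79).
57^2 ≡ 10 (mod 79)
57^4 ≡ 21 (mod 79)
57^8 ≡ 46 (mod 79)
57^16 ≡ 62 (mod 79)
57^32 ≡ 52 (mod 79)
57^39 = 57^(32+4+2+1) ≡ 78 (mod 79).
Result is 78 ≡ −1, so (57/79) = −1.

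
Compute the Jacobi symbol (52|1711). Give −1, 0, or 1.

-1

Pull out 2^2: since 1711 ≡ 7 (mod 8), (2/1711) = +1, so (2/1711)^2 = +1.
Reciprocity: 13 ≡ 1 and 1711 ≡ 3 (mod 4), so (13/1711) = +(1711/13).
Reduce top mod 13: now compute (8/13).
Pull out 2^3: since 13 ≡ 5 (mod 8), (2/13) = -1, so (2/13)^3 = -1.
Reached (1/13) = 1. Collecting the sign flips along the way, the symbol is -1.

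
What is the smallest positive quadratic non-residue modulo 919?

(2/919) = +1, so 2 is a residue.
(3/919) = −1, so 3 is the smallest positive non-residue mod 919.

3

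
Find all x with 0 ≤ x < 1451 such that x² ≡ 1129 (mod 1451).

Since 1451 ≡ 3 (mod 4), a square root of 1129 is 1129^((1451+1)/4) = 1129^363 mod 1451.
Repeated squaring: 1129^2≡663, 1129^4≡1367, 1129^8≡1252, 1129^16≡424, 1129^32≡1303, 1129^64≡139, 1129^128≡458, 1129^256≡820 (mod 1451).
1129^363 = 1129^(256+64+32+8+2+1) ≡ 483 (mod 1451).
Check: 483² = 233289 ≡ 1129 (mod 1451). The two roots are 483 and 968.

483, 968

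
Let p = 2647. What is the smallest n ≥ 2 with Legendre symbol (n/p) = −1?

3

(2/2647) = +1, so 2 is a residue.
(3/2647) = −1, so 3 is the smallest positive non-residue mod 2647.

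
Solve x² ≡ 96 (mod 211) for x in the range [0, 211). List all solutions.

Since 211 ≡ 3 (mod 4), a square root of 96 is 96^((211+1)/4) = 96^53 mod 211.
Repeated squaring: 96^2≡143, 96^4≡193, 96^8≡113, 96^16≡109, 96^32≡65 (mod 211).
96^53 = 96^(32+16+4+1) ≡ 184 (mod 211).
Check: 184² = 33856 ≡ 96 (mod 211). The two roots are 27 and 184.

27, 184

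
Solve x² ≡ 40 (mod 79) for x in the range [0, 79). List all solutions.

35, 44

Since 79 ≡ 3 (mod 4), a square root of 40 is 40^((79+1)/4) = 40^20 mod 79.
Repeated squaring: 40^2≡20, 40^4≡5, 40^8≡25, 40^16≡72 (mod 79).
40^20 = 40^(16+4) ≡ 44 (mod 79).
Check: 44² = 1936 ≡ 40 (mod 79). The two roots are 35 and 44.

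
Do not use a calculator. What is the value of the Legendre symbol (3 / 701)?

-1

Reciprocity: 3 ≡ 3 and 701 ≡ 1 (mod 4), so (3/701) = +(701/3).
Reduce top mod 3: now compute (2/3).
Pull out 2: since 3 ≡ 3 (mod 8), (2/3) = -1.
Reached (1/3) = 1. Collecting the sign flips along the way, the symbol is -1.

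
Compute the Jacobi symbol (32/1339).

Pull out 2^5: since 1339 ≡ 3 (mod 8), (2/1339) = -1, so (2/1339)^5 = -1.
Reached (1/1339) = 1. Collecting the sign flips along the way, the symbol is -1.

-1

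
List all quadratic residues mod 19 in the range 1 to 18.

1 4 5 6 7 9 11 16 17

Square k = 1,…,9 (k and 19−k give the same square):
1²=1, 2²=4, 3²=9, 4²=16, 5²≡6, 6²≡17, 7²≡11, 8²≡7, 9²≡5 (mod 19).
So the quadratic residues mod 19 are {1, 4, 5, 6, 7, 9, 11, 16, 17}.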